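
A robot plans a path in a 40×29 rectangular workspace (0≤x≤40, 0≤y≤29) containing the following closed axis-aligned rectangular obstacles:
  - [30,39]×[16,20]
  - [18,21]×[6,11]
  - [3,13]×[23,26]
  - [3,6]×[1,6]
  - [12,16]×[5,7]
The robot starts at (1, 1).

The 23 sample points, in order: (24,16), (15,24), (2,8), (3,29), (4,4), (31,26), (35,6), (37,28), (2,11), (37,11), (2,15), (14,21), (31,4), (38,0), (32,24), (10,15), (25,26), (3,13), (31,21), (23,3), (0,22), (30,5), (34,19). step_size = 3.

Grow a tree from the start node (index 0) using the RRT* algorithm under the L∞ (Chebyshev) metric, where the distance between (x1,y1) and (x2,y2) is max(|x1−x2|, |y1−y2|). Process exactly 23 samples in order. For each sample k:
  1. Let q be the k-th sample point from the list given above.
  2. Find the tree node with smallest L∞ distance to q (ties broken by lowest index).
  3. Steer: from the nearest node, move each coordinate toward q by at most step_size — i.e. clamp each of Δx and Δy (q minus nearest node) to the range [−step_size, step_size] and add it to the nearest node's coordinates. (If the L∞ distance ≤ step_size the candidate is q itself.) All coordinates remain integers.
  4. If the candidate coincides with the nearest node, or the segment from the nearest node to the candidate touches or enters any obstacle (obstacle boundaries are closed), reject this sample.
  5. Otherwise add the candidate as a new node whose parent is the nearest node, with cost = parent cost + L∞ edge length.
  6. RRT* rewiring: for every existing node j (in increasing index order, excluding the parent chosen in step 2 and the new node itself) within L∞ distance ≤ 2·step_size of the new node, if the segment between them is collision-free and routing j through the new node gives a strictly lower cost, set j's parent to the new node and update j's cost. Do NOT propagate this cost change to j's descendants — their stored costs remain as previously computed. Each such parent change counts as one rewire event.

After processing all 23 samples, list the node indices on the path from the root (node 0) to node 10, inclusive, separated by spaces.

1. q=(24,16) nearest=0 d=23 new=(4,4) → blocked by [3,6]×[1,6], reject
2. q=(15,24) nearest=0 d=23 new=(4,4) → blocked by [3,6]×[1,6], reject
3. q=(2,8) nearest=0 d=7 new=(2,4) → add node 1 parent=0 cost=3
4. q=(3,29) nearest=1 d=25 new=(3,7) → add node 2 parent=1 cost=6
5. q=(4,4) nearest=1 d=2 new=(4,4) → blocked by [3,6]×[1,6], reject
6. q=(31,26) nearest=2 d=28 new=(6,10) → add node 3 parent=2 cost=9
7. q=(35,6) nearest=3 d=29 new=(9,7) → add node 4 parent=3 cost=12
8. q=(37,28) nearest=4 d=28 new=(12,10) → add node 5 parent=4 cost=15
9. q=(2,11) nearest=2 d=4 new=(2,10) → add node 6 parent=2 cost=9
10. q=(37,11) nearest=5 d=25 new=(15,11) → add node 7 parent=5 cost=18
11. q=(2,15) nearest=3 d=5 new=(3,13) → add node 8 parent=3 cost=12
12. q=(14,21) nearest=7 d=10 new=(14,14) → add node 9 parent=7 cost=21
13. q=(31,4) nearest=7 d=16 new=(18,8) → blocked by [18,21]×[6,11], reject
14. q=(38,0) nearest=7 d=23 new=(18,8) → blocked by [18,21]×[6,11], reject
15. q=(32,24) nearest=7 d=17 new=(18,14) → add node 10 parent=7 cost=21
16. q=(10,15) nearest=9 d=4 new=(11,15) → add node 11 parent=9 cost=24
17. q=(25,26) nearest=9 d=12 new=(17,17) → add node 12 parent=9 cost=24
18. q=(3,13) nearest=8 d=0 → coincident, reject
19. q=(31,21) nearest=10 d=13 new=(21,17) → add node 13 parent=10 cost=24
20. q=(23,3) nearest=7 d=8 new=(18,8) → blocked by [18,21]×[6,11], reject
21. q=(0,22) nearest=8 d=9 new=(0,16) → add node 14 parent=8 cost=15
22. q=(30,5) nearest=10 d=12 new=(21,11) → blocked by [18,21]×[6,11], reject
23. q=(34,19) nearest=13 d=13 new=(24,19) → add node 15 parent=13 cost=27

Path: 0 1 2 3 4 5 7 10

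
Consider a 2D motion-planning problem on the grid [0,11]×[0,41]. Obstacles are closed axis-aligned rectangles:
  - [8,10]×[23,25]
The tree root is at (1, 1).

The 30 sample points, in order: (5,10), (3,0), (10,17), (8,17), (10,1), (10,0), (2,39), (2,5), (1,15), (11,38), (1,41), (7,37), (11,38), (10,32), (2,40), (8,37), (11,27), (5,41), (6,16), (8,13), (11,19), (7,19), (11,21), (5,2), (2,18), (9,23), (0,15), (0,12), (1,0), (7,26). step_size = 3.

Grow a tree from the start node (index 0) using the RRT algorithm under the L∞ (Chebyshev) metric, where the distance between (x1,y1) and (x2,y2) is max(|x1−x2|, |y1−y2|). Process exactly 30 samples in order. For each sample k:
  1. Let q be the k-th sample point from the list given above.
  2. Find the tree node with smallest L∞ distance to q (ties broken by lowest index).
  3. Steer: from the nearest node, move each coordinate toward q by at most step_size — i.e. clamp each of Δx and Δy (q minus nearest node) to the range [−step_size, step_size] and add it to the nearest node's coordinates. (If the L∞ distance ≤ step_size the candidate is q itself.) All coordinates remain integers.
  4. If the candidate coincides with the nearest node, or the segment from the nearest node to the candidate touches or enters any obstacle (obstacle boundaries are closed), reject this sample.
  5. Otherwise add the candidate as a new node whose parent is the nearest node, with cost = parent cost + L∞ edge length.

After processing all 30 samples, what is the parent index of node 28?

1. q=(5,10) nearest=0 d=9 new=(4,4) → add node 1 parent=0 cost=3
2. q=(3,0) nearest=0 d=2 new=(3,0) → add node 2 parent=0 cost=2
3. q=(10,17) nearest=1 d=13 new=(7,7) → add node 3 parent=1 cost=6
4. q=(8,17) nearest=3 d=10 new=(8,10) → add node 4 parent=3 cost=9
5. q=(10,1) nearest=1 d=6 new=(7,1) → add node 5 parent=1 cost=6
6. q=(10,0) nearest=5 d=3 new=(10,0) → add node 6 parent=5 cost=9
7. q=(2,39) nearest=4 d=29 new=(5,13) → add node 7 parent=4 cost=12
8. q=(2,5) nearest=1 d=2 new=(2,5) → add node 8 parent=1 cost=5
9. q=(1,15) nearest=7 d=4 new=(2,15) → add node 9 parent=7 cost=15
10. q=(11,38) nearest=9 d=23 new=(5,18) → add node 10 parent=9 cost=18
11. q=(1,41) nearest=10 d=23 new=(2,21) → add node 11 parent=10 cost=21
12. q=(7,37) nearest=11 d=16 new=(5,24) → add node 12 parent=11 cost=24
13. q=(11,38) nearest=12 d=14 new=(8,27) → add node 13 parent=12 cost=27
14. q=(10,32) nearest=13 d=5 new=(10,30) → add node 14 parent=13 cost=30
15. q=(2,40) nearest=14 d=10 new=(7,33) → add node 15 parent=14 cost=33
16. q=(8,37) nearest=15 d=4 new=(8,36) → add node 16 parent=15 cost=36
17. q=(11,27) nearest=13 d=3 new=(11,27) → add node 17 parent=13 cost=30
18. q=(5,41) nearest=16 d=5 new=(5,39) → add node 18 parent=16 cost=39
19. q=(6,16) nearest=10 d=2 new=(6,16) → add node 19 parent=10 cost=20
20. q=(8,13) nearest=4 d=3 new=(8,13) → add node 20 parent=4 cost=12
21. q=(11,19) nearest=19 d=5 new=(9,19) → add node 21 parent=19 cost=23
22. q=(7,19) nearest=10 d=2 new=(7,19) → add node 22 parent=10 cost=20
23. q=(11,21) nearest=21 d=2 new=(11,21) → add node 23 parent=21 cost=25
24. q=(5,2) nearest=1 d=2 new=(5,2) → add node 24 parent=1 cost=5
25. q=(2,18) nearest=9 d=3 new=(2,18) → add node 25 parent=9 cost=18
26. q=(9,23) nearest=23 d=2 new=(9,23) → blocked by [8,10]×[23,25], reject
27. q=(0,15) nearest=9 d=2 new=(0,15) → add node 26 parent=9 cost=17
28. q=(0,12) nearest=9 d=3 new=(0,12) → add node 27 parent=9 cost=18
29. q=(1,0) nearest=0 d=1 new=(1,0) → add node 28 parent=0 cost=1
30. q=(7,26) nearest=13 d=1 new=(7,26) → add node 29 parent=13 cost=28

Parent of node 28: 0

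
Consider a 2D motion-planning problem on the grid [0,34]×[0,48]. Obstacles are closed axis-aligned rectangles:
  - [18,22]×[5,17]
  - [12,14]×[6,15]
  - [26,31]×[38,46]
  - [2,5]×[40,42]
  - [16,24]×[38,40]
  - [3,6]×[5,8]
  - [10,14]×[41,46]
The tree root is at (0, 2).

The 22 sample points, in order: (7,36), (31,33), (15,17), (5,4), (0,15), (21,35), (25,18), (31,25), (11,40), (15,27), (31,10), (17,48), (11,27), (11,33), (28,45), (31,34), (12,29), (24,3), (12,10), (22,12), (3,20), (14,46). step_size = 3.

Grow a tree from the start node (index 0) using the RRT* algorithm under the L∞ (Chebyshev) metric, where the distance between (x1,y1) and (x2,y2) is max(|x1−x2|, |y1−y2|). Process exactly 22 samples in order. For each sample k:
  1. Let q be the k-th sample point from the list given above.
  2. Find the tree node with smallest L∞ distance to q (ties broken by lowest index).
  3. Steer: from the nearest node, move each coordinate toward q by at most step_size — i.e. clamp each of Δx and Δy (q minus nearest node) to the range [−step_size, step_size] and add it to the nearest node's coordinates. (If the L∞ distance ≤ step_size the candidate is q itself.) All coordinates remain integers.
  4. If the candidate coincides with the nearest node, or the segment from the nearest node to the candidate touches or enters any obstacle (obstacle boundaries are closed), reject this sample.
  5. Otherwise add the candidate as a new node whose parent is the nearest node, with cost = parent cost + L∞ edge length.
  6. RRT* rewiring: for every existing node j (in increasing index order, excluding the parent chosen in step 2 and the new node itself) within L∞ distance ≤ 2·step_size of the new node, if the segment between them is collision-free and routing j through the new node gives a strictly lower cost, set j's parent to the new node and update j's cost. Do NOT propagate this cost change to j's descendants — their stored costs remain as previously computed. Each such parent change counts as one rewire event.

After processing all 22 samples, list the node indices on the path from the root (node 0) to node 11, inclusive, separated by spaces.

Path: 0 1 2 3 4 5 6 7 8 9 11

1. q=(7,36) nearest=0 d=34 new=(3,5) → blocked by [3,6]×[5,8], reject
2. q=(31,33) nearest=0 d=31 new=(3,5) → blocked by [3,6]×[5,8], reject
3. q=(15,17) nearest=0 d=15 new=(3,5) → blocked by [3,6]×[5,8], reject
4. q=(5,4) nearest=0 d=5 new=(3,4) → add node 1 parent=0 cost=3
5. q=(0,15) nearest=1 d=11 new=(0,7) → add node 2 parent=1 cost=6
6. q=(21,35) nearest=2 d=28 new=(3,10) → add node 3 parent=2 cost=9
7. q=(25,18) nearest=1 d=22 new=(6,7) → blocked by [3,6]×[5,8], reject
8. q=(31,25) nearest=1 d=28 new=(6,7) → blocked by [3,6]×[5,8], reject
9. q=(11,40) nearest=3 d=30 new=(6,13) → add node 4 parent=3 cost=12
10. q=(15,27) nearest=4 d=14 new=(9,16) → add node 5 parent=4 cost=15
11. q=(31,10) nearest=5 d=22 new=(12,13) → blocked by [12,14]×[6,15], reject
12. q=(17,48) nearest=5 d=32 new=(12,19) → add node 6 parent=5 cost=18
13. q=(11,27) nearest=6 d=8 new=(11,22) → add node 7 parent=6 cost=21
14. q=(11,33) nearest=7 d=11 new=(11,25) → add node 8 parent=7 cost=24
15. q=(28,45) nearest=8 d=20 new=(14,28) → add node 9 parent=8 cost=27
16. q=(31,34) nearest=9 d=17 new=(17,31) → add node 10 parent=9 cost=30
17. q=(12,29) nearest=9 d=2 new=(12,29) → add node 11 parent=9 cost=29
18. q=(24,3) nearest=5 d=15 new=(12,13) → blocked by [12,14]×[6,15], reject
19. q=(12,10) nearest=4 d=6 new=(9,10) → add node 12 parent=4 cost=15
20. q=(22,12) nearest=6 d=10 new=(15,16) → add node 13 parent=6 cost=21
21. q=(3,20) nearest=5 d=6 new=(6,19) → add node 14 parent=5 cost=18
22. q=(14,46) nearest=10 d=15 new=(14,34) → add node 15 parent=10 cost=33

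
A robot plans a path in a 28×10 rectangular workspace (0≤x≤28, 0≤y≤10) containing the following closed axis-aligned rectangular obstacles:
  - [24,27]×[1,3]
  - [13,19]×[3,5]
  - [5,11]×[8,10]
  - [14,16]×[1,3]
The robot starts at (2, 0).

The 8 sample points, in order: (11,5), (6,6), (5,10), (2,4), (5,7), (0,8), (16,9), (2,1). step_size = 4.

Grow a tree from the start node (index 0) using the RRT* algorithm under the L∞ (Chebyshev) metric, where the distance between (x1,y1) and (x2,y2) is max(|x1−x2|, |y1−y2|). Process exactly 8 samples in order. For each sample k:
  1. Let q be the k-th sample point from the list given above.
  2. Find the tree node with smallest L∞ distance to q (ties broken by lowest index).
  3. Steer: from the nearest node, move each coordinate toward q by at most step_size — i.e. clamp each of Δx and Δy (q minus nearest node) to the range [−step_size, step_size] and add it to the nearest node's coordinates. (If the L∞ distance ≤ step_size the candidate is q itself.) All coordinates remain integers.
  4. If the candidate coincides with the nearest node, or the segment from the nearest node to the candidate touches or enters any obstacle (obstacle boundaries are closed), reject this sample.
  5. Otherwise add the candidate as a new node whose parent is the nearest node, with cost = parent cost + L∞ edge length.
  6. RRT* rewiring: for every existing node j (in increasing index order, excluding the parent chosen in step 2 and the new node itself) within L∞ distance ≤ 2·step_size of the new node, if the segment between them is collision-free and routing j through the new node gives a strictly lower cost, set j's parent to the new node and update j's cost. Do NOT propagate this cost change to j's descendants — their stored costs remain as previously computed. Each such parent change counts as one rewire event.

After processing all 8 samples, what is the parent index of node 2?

Parent of node 2: 1

1. q=(11,5) nearest=0 d=9 new=(6,4) → add node 1 parent=0 cost=4
2. q=(6,6) nearest=1 d=2 new=(6,6) → add node 2 parent=1 cost=6
3. q=(5,10) nearest=2 d=4 new=(5,10) → blocked by [5,11]×[8,10], reject
4. q=(2,4) nearest=0 d=4 new=(2,4) → add node 3 parent=0 cost=4
5. q=(5,7) nearest=2 d=1 new=(5,7) → add node 4 parent=2 cost=7
6. q=(0,8) nearest=3 d=4 new=(0,8) → add node 5 parent=3 cost=8
7. q=(16,9) nearest=1 d=10 new=(10,8) → blocked by [5,11]×[8,10], reject
8. q=(2,1) nearest=0 d=1 new=(2,1) → add node 6 parent=0 cost=1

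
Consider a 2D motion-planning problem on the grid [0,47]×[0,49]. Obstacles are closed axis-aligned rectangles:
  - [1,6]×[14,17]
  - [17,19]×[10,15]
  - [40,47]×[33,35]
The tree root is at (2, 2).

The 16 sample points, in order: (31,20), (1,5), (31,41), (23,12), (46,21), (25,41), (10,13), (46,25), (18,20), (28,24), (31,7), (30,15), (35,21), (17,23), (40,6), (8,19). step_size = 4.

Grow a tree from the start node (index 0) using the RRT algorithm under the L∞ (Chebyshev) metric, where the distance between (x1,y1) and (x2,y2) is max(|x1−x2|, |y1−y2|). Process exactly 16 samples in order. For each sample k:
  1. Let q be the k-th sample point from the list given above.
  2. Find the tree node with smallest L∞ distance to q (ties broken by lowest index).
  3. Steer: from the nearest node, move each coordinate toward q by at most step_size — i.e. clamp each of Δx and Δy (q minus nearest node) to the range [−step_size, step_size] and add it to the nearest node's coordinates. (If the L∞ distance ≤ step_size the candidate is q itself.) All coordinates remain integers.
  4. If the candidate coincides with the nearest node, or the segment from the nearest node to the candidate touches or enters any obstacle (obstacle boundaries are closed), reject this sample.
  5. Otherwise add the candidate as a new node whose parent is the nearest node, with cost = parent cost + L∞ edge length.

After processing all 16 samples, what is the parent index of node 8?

1. q=(31,20) nearest=0 d=29 new=(6,6) → add node 1 parent=0 cost=4
2. q=(1,5) nearest=0 d=3 new=(1,5) → add node 2 parent=0 cost=3
3. q=(31,41) nearest=1 d=35 new=(10,10) → add node 3 parent=1 cost=8
4. q=(23,12) nearest=3 d=13 new=(14,12) → add node 4 parent=3 cost=12
5. q=(46,21) nearest=4 d=32 new=(18,16) → blocked by [17,19]×[10,15], reject
6. q=(25,41) nearest=4 d=29 new=(18,16) → blocked by [17,19]×[10,15], reject
7. q=(10,13) nearest=3 d=3 new=(10,13) → add node 5 parent=3 cost=11
8. q=(46,25) nearest=4 d=32 new=(18,16) → blocked by [17,19]×[10,15], reject
9. q=(18,20) nearest=4 d=8 new=(18,16) → blocked by [17,19]×[10,15], reject
10. q=(28,24) nearest=4 d=14 new=(18,16) → blocked by [17,19]×[10,15], reject
11. q=(31,7) nearest=4 d=17 new=(18,8) → add node 6 parent=4 cost=16
12. q=(30,15) nearest=6 d=12 new=(22,12) → add node 7 parent=6 cost=20
13. q=(35,21) nearest=7 d=13 new=(26,16) → add node 8 parent=7 cost=24
14. q=(17,23) nearest=8 d=9 new=(22,20) → add node 9 parent=8 cost=28
15. q=(40,6) nearest=8 d=14 new=(30,12) → add node 10 parent=8 cost=28
16. q=(8,19) nearest=5 d=6 new=(8,17) → add node 11 parent=5 cost=15

Parent of node 8: 7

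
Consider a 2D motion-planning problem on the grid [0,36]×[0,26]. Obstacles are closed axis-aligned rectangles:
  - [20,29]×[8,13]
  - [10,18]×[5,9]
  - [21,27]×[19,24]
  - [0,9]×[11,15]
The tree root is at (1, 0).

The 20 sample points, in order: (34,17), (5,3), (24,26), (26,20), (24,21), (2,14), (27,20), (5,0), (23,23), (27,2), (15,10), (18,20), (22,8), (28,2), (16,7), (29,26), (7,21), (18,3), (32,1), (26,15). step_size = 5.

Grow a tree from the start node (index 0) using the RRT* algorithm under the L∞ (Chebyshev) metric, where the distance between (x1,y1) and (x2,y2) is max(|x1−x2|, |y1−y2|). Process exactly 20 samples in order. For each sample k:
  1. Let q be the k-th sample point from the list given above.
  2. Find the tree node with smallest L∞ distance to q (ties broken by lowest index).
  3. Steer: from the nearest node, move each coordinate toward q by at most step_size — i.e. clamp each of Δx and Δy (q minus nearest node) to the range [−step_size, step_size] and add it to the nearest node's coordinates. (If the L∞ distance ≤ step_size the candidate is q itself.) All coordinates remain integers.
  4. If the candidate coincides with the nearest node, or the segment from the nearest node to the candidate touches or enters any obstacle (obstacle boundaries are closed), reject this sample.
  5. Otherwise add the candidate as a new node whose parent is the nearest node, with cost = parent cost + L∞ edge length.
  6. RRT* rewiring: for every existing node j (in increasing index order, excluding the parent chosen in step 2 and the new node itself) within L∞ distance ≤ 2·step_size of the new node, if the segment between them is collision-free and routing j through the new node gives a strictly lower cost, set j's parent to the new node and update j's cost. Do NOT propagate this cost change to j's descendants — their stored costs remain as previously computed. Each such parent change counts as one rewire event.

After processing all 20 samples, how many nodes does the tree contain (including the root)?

Node count: 9

1. q=(34,17) nearest=0 d=33 new=(6,5) → add node 1 parent=0 cost=5
2. q=(5,3) nearest=1 d=2 new=(5,3) → add node 2 parent=1 cost=7
3. q=(24,26) nearest=1 d=21 new=(11,10) → blocked by [10,18]×[5,9], reject
4. q=(26,20) nearest=1 d=20 new=(11,10) → blocked by [10,18]×[5,9], reject
5. q=(24,21) nearest=1 d=18 new=(11,10) → blocked by [10,18]×[5,9], reject
6. q=(2,14) nearest=1 d=9 new=(2,10) → add node 3 parent=1 cost=10
7. q=(27,20) nearest=1 d=21 new=(11,10) → blocked by [10,18]×[5,9], reject
8. q=(5,0) nearest=2 d=3 new=(5,0) → add node 4 parent=2 cost=10
9. q=(23,23) nearest=1 d=18 new=(11,10) → blocked by [10,18]×[5,9], reject
10. q=(27,2) nearest=1 d=21 new=(11,2) → add node 5 parent=1 cost=10
11. q=(15,10) nearest=5 d=8 new=(15,7) → blocked by [10,18]×[5,9], reject
12. q=(18,20) nearest=1 d=15 new=(11,10) → blocked by [10,18]×[5,9], reject
13. q=(22,8) nearest=5 d=11 new=(16,7) → blocked by [10,18]×[5,9], reject
14. q=(28,2) nearest=5 d=17 new=(16,2) → add node 6 parent=5 cost=15
15. q=(16,7) nearest=5 d=5 new=(16,7) → blocked by [10,18]×[5,9], reject
16. q=(29,26) nearest=1 d=23 new=(11,10) → blocked by [10,18]×[5,9], reject
17. q=(7,21) nearest=3 d=11 new=(7,15) → blocked by [0,9]×[11,15], reject
18. q=(18,3) nearest=6 d=2 new=(18,3) → add node 7 parent=6 cost=17
19. q=(32,1) nearest=7 d=14 new=(23,1) → add node 8 parent=7 cost=22
20. q=(26,15) nearest=7 d=12 new=(23,8) → blocked by [20,29]×[8,13], reject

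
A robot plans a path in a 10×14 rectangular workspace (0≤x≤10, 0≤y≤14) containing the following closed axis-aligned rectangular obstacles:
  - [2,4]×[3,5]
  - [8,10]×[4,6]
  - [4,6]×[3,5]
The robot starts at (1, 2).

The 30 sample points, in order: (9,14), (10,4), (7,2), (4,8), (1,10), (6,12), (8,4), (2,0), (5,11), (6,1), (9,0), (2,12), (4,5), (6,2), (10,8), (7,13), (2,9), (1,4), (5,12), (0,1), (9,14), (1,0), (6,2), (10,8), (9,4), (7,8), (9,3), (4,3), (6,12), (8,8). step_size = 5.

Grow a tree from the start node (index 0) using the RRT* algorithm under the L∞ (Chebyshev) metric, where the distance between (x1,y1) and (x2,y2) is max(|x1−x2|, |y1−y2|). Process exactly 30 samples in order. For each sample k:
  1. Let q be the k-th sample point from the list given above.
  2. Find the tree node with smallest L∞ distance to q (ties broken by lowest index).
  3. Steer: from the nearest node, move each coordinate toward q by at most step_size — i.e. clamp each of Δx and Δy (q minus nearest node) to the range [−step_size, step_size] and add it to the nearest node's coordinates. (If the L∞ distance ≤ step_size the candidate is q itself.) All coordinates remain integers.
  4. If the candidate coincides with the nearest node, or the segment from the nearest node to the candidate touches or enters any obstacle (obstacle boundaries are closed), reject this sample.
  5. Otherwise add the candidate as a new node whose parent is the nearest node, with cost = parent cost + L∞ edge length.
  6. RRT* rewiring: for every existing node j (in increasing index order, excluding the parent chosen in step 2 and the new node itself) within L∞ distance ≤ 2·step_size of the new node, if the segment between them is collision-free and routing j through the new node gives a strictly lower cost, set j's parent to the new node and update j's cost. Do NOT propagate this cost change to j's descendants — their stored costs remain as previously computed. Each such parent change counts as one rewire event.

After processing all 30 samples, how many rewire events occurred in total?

1. q=(9,14) nearest=0 d=12 new=(6,7) → blocked by [2,4]×[3,5], reject
2. q=(10,4) nearest=0 d=9 new=(6,4) → blocked by [2,4]×[3,5], reject
3. q=(7,2) nearest=0 d=6 new=(6,2) → add node 1 parent=0 cost=5
4. q=(4,8) nearest=0 d=6 new=(4,7) → blocked by [2,4]×[3,5], reject
5. q=(1,10) nearest=0 d=8 new=(1,7) → add node 2 parent=0 cost=5
6. q=(6,12) nearest=2 d=5 new=(6,12) → add node 3 parent=2 cost=10
7. q=(8,4) nearest=1 d=2 new=(8,4) → blocked by [8,10]×[4,6], reject
8. q=(2,0) nearest=0 d=2 new=(2,0) → add node 4 parent=0 cost=2
9. q=(5,11) nearest=3 d=1 new=(5,11) → add node 5 parent=3 cost=11
10. q=(6,1) nearest=1 d=1 new=(6,1) → add node 6 parent=1 cost=6
11. q=(9,0) nearest=1 d=3 new=(9,0) → add node 7 parent=1 cost=8
12. q=(2,12) nearest=5 d=3 new=(2,12) → add node 8 parent=5 cost=14
13. q=(4,5) nearest=0 d=3 new=(4,5) → blocked by [2,4]×[3,5], reject
14. q=(6,2) nearest=1 d=0 → coincident, reject
15. q=(10,8) nearest=3 d=4 new=(10,8) → add node 9 parent=3 cost=14
16. q=(7,13) nearest=3 d=1 new=(7,13) → add node 10 parent=3 cost=11
17. q=(2,9) nearest=2 d=2 new=(2,9) → add node 11 parent=2 cost=7; rewire 5→11 (10<11); rewire 8→11 (10<14)
18. q=(1,4) nearest=0 d=2 new=(1,4) → add node 12 parent=0 cost=2; rewire 5→12 (9<10)
19. q=(5,12) nearest=3 d=1 new=(5,12) → add node 13 parent=3 cost=11
20. q=(0,1) nearest=0 d=1 new=(0,1) → add node 14 parent=0 cost=1
21. q=(9,14) nearest=10 d=2 new=(9,14) → add node 15 parent=10 cost=13
22. q=(1,0) nearest=4 d=1 new=(1,0) → add node 16 parent=4 cost=3
23. q=(6,2) nearest=1 d=0 → coincident, reject
24. q=(10,8) nearest=9 d=0 → coincident, reject
25. q=(9,4) nearest=1 d=3 new=(9,4) → blocked by [8,10]×[4,6], reject
26. q=(7,8) nearest=5 d=3 new=(7,8) → add node 17 parent=5 cost=12
27. q=(9,3) nearest=1 d=3 new=(9,3) → add node 18 parent=1 cost=8
28. q=(4,3) nearest=1 d=2 new=(4,3) → blocked by [2,4]×[3,5], reject
29. q=(6,12) nearest=3 d=0 → coincident, reject
30. q=(8,8) nearest=17 d=1 new=(8,8) → add node 19 parent=17 cost=13

Rewire events: 3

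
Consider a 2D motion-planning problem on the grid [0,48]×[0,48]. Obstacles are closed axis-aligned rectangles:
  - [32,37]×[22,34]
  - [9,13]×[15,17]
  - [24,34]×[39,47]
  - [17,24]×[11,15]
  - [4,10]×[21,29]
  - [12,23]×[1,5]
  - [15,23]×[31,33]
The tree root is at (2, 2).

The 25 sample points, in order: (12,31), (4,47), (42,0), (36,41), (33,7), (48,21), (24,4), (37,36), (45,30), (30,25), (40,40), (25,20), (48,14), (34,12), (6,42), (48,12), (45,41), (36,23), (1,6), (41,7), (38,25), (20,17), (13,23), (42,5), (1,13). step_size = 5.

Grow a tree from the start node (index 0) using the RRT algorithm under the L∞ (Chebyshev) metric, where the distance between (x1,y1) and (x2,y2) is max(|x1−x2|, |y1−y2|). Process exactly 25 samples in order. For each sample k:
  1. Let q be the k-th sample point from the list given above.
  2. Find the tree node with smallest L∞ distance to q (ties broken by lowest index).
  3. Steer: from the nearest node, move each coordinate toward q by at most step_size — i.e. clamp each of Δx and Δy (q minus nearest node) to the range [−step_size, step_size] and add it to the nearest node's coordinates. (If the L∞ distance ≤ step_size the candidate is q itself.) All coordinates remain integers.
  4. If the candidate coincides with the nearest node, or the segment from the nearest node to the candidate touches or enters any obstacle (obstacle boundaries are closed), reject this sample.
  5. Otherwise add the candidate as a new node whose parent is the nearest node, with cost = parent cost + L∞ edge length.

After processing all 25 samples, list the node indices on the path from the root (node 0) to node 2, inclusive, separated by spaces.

Path: 0 1 2

1. q=(12,31) nearest=0 d=29 new=(7,7) → add node 1 parent=0 cost=5
2. q=(4,47) nearest=1 d=40 new=(4,12) → add node 2 parent=1 cost=10
3. q=(42,0) nearest=1 d=35 new=(12,2) → blocked by [12,23]×[1,5], reject
4. q=(36,41) nearest=2 d=32 new=(9,17) → blocked by [9,13]×[15,17], reject
5. q=(33,7) nearest=1 d=26 new=(12,7) → add node 3 parent=1 cost=10
6. q=(48,21) nearest=3 d=36 new=(17,12) → blocked by [17,24]×[11,15], reject
7. q=(24,4) nearest=3 d=12 new=(17,4) → blocked by [12,23]×[1,5], reject
8. q=(37,36) nearest=3 d=29 new=(17,12) → blocked by [17,24]×[11,15], reject
9. q=(45,30) nearest=3 d=33 new=(17,12) → blocked by [17,24]×[11,15], reject
10. q=(30,25) nearest=3 d=18 new=(17,12) → blocked by [17,24]×[11,15], reject
11. q=(40,40) nearest=1 d=33 new=(12,12) → add node 4 parent=1 cost=10
12. q=(25,20) nearest=3 d=13 new=(17,12) → blocked by [17,24]×[11,15], reject
13. q=(48,14) nearest=3 d=36 new=(17,12) → blocked by [17,24]×[11,15], reject
14. q=(34,12) nearest=3 d=22 new=(17,12) → blocked by [17,24]×[11,15], reject
15. q=(6,42) nearest=2 d=30 new=(6,17) → add node 5 parent=2 cost=15
16. q=(48,12) nearest=3 d=36 new=(17,12) → blocked by [17,24]×[11,15], reject
17. q=(45,41) nearest=4 d=33 new=(17,17) → add node 6 parent=4 cost=15
18. q=(36,23) nearest=6 d=19 new=(22,22) → add node 7 parent=6 cost=20
19. q=(1,6) nearest=0 d=4 new=(1,6) → add node 8 parent=0 cost=4
20. q=(41,7) nearest=7 d=19 new=(27,17) → add node 9 parent=7 cost=25
21. q=(38,25) nearest=9 d=11 new=(32,22) → blocked by [32,37]×[22,34], reject
22. q=(20,17) nearest=6 d=3 new=(20,17) → add node 10 parent=6 cost=18
23. q=(13,23) nearest=6 d=6 new=(13,22) → add node 11 parent=6 cost=20
24. q=(42,5) nearest=9 d=15 new=(32,12) → add node 12 parent=9 cost=30
25. q=(1,13) nearest=2 d=3 new=(1,13) → add node 13 parent=2 cost=13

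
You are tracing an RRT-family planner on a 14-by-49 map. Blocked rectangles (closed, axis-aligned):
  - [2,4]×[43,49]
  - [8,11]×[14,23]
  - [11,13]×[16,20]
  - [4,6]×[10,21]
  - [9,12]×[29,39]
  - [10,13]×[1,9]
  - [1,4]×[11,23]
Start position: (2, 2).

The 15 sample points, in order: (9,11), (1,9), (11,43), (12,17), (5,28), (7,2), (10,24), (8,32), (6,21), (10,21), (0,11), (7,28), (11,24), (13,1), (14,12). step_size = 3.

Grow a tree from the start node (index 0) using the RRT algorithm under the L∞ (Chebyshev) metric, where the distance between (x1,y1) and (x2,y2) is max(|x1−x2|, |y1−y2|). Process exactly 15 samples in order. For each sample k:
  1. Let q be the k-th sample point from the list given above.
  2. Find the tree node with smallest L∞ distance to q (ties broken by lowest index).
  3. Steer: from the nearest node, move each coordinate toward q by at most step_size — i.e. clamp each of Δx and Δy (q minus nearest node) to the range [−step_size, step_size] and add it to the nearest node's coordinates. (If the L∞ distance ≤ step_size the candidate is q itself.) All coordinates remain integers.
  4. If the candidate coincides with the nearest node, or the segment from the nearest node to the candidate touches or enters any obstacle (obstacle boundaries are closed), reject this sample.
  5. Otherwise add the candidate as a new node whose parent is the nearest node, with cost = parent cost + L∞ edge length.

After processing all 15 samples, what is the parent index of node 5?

Parent of node 5: 1

1. q=(9,11) nearest=0 d=9 new=(5,5) → add node 1 parent=0 cost=3
2. q=(1,9) nearest=1 d=4 new=(2,8) → add node 2 parent=1 cost=6
3. q=(11,43) nearest=2 d=35 new=(5,11) → blocked by [4,6]×[10,21], reject
4. q=(12,17) nearest=2 d=10 new=(5,11) → blocked by [4,6]×[10,21], reject
5. q=(5,28) nearest=2 d=20 new=(5,11) → blocked by [4,6]×[10,21], reject
6. q=(7,2) nearest=1 d=3 new=(7,2) → add node 3 parent=1 cost=6
7. q=(10,24) nearest=2 d=16 new=(5,11) → blocked by [4,6]×[10,21], reject
8. q=(8,32) nearest=2 d=24 new=(5,11) → blocked by [4,6]×[10,21], reject
9. q=(6,21) nearest=2 d=13 new=(5,11) → blocked by [4,6]×[10,21], reject
10. q=(10,21) nearest=2 d=13 new=(5,11) → blocked by [4,6]×[10,21], reject
11. q=(0,11) nearest=2 d=3 new=(0,11) → add node 4 parent=2 cost=9
12. q=(7,28) nearest=4 d=17 new=(3,14) → blocked by [1,4]×[11,23], reject
13. q=(11,24) nearest=4 d=13 new=(3,14) → blocked by [1,4]×[11,23], reject
14. q=(13,1) nearest=3 d=6 new=(10,1) → blocked by [10,13]×[1,9], reject
15. q=(14,12) nearest=1 d=9 new=(8,8) → add node 5 parent=1 cost=6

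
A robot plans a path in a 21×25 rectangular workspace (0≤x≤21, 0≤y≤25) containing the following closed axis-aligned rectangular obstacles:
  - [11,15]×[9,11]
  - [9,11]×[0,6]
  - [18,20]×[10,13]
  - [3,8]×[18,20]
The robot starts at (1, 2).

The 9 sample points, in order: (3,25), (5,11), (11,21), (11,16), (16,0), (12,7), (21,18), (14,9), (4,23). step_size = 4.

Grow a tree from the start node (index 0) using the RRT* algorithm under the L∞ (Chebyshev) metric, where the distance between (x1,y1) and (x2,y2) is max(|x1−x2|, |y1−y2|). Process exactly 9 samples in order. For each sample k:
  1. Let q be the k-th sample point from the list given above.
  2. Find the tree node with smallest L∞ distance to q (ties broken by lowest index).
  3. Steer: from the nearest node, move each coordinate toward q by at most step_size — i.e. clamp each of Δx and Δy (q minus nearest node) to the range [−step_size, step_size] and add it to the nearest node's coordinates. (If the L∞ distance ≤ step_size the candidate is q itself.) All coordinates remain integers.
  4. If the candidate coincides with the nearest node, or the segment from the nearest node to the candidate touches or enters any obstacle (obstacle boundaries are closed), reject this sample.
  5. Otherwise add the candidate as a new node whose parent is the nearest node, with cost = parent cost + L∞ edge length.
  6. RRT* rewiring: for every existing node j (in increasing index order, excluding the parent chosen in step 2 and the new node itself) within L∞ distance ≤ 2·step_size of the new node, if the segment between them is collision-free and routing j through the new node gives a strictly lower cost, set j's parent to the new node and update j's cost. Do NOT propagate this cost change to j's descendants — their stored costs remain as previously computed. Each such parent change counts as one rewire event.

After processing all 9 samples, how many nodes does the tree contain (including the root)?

1. q=(3,25) nearest=0 d=23 new=(3,6) → add node 1 parent=0 cost=4
2. q=(5,11) nearest=1 d=5 new=(5,10) → add node 2 parent=1 cost=8
3. q=(11,21) nearest=2 d=11 new=(9,14) → add node 3 parent=2 cost=12
4. q=(11,16) nearest=3 d=2 new=(11,16) → add node 4 parent=3 cost=14
5. q=(16,0) nearest=2 d=11 new=(9,6) → blocked by [9,11]×[0,6], reject
6. q=(12,7) nearest=2 d=7 new=(9,7) → add node 5 parent=2 cost=12
7. q=(21,18) nearest=4 d=10 new=(15,18) → add node 6 parent=4 cost=18
8. q=(14,9) nearest=3 d=5 new=(13,10) → blocked by [11,15]×[9,11], reject
9. q=(4,23) nearest=4 d=7 new=(7,20) → blocked by [3,8]×[18,20], reject

Node count: 7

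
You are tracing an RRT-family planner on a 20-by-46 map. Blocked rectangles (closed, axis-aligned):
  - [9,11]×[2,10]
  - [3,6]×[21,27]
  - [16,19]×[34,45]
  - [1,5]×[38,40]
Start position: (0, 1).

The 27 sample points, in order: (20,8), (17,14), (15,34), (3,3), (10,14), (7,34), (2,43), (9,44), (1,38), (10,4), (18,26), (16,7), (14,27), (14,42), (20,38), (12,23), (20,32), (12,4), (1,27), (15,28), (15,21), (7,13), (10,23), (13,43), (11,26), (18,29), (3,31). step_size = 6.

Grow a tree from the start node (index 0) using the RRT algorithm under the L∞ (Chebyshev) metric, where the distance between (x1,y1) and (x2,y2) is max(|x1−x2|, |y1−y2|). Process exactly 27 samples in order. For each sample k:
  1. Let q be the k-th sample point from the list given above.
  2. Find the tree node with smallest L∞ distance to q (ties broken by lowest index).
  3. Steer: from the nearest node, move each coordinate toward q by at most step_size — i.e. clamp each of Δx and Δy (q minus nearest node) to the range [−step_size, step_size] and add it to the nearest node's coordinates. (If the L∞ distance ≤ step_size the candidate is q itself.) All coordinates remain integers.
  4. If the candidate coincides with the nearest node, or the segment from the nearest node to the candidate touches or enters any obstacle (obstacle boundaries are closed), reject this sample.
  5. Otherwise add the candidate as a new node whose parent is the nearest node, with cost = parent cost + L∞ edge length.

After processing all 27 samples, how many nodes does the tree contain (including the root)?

1. q=(20,8) nearest=0 d=20 new=(6,7) → add node 1 parent=0 cost=6
2. q=(17,14) nearest=1 d=11 new=(12,13) → blocked by [9,11]×[2,10], reject
3. q=(15,34) nearest=1 d=27 new=(12,13) → blocked by [9,11]×[2,10], reject
4. q=(3,3) nearest=0 d=3 new=(3,3) → add node 2 parent=0 cost=3
5. q=(10,14) nearest=1 d=7 new=(10,13) → add node 3 parent=1 cost=12
6. q=(7,34) nearest=3 d=21 new=(7,19) → add node 4 parent=3 cost=18
7. q=(2,43) nearest=4 d=24 new=(2,25) → blocked by [3,6]×[21,27], reject
8. q=(9,44) nearest=4 d=25 new=(9,25) → add node 5 parent=4 cost=24
9. q=(1,38) nearest=5 d=13 new=(3,31) → add node 6 parent=5 cost=30
10. q=(10,4) nearest=1 d=4 new=(10,4) → blocked by [9,11]×[2,10], reject
11. q=(18,26) nearest=5 d=9 new=(15,26) → add node 7 parent=5 cost=30
12. q=(16,7) nearest=3 d=6 new=(16,7) → add node 8 parent=3 cost=18
13. q=(14,27) nearest=7 d=1 new=(14,27) → add node 9 parent=7 cost=31
14. q=(14,42) nearest=6 d=11 new=(9,37) → add node 10 parent=6 cost=36
15. q=(20,38) nearest=9 d=11 new=(20,33) → add node 11 parent=9 cost=37
16. q=(12,23) nearest=5 d=3 new=(12,23) → add node 12 parent=5 cost=27
17. q=(20,32) nearest=11 d=1 new=(20,32) → add node 13 parent=11 cost=38
18. q=(12,4) nearest=8 d=4 new=(12,4) → add node 14 parent=8 cost=22
19. q=(1,27) nearest=6 d=4 new=(1,27) → add node 15 parent=6 cost=34
20. q=(15,28) nearest=9 d=1 new=(15,28) → add node 16 parent=9 cost=32
21. q=(15,21) nearest=12 d=3 new=(15,21) → add node 17 parent=12 cost=30
22. q=(7,13) nearest=3 d=3 new=(7,13) → add node 18 parent=3 cost=15
23. q=(10,23) nearest=5 d=2 new=(10,23) → add node 19 parent=5 cost=26
24. q=(13,43) nearest=10 d=6 new=(13,43) → add node 20 parent=10 cost=42
25. q=(11,26) nearest=5 d=2 new=(11,26) → add node 21 parent=5 cost=26
26. q=(18,29) nearest=7 d=3 new=(18,29) → add node 22 parent=7 cost=33
27. q=(3,31) nearest=6 d=0 → coincident, reject

Node count: 23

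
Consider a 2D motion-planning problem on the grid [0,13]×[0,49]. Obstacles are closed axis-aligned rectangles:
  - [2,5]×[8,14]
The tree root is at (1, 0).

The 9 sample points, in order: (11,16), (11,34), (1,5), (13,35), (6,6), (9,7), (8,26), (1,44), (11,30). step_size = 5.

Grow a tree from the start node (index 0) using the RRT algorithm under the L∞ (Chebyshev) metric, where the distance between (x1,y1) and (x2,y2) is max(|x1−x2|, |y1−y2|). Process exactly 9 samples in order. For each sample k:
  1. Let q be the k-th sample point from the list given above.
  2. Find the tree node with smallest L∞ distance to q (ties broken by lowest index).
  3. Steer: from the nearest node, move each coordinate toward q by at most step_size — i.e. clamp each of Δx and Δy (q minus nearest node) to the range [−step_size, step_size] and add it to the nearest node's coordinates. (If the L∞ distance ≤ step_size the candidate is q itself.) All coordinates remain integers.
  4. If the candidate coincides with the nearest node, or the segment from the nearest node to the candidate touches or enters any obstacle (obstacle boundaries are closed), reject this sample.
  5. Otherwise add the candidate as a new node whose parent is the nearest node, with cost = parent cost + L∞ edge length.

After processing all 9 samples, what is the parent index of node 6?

1. q=(11,16) nearest=0 d=16 new=(6,5) → add node 1 parent=0 cost=5
2. q=(11,34) nearest=1 d=29 new=(11,10) → add node 2 parent=1 cost=10
3. q=(1,5) nearest=0 d=5 new=(1,5) → add node 3 parent=0 cost=5
4. q=(13,35) nearest=2 d=25 new=(13,15) → add node 4 parent=2 cost=15
5. q=(6,6) nearest=1 d=1 new=(6,6) → add node 5 parent=1 cost=6
6. q=(9,7) nearest=1 d=3 new=(9,7) → add node 6 parent=1 cost=8
7. q=(8,26) nearest=4 d=11 new=(8,20) → add node 7 parent=4 cost=20
8. q=(1,44) nearest=7 d=24 new=(3,25) → add node 8 parent=7 cost=25
9. q=(11,30) nearest=8 d=8 new=(8,30) → add node 9 parent=8 cost=30

Parent of node 6: 1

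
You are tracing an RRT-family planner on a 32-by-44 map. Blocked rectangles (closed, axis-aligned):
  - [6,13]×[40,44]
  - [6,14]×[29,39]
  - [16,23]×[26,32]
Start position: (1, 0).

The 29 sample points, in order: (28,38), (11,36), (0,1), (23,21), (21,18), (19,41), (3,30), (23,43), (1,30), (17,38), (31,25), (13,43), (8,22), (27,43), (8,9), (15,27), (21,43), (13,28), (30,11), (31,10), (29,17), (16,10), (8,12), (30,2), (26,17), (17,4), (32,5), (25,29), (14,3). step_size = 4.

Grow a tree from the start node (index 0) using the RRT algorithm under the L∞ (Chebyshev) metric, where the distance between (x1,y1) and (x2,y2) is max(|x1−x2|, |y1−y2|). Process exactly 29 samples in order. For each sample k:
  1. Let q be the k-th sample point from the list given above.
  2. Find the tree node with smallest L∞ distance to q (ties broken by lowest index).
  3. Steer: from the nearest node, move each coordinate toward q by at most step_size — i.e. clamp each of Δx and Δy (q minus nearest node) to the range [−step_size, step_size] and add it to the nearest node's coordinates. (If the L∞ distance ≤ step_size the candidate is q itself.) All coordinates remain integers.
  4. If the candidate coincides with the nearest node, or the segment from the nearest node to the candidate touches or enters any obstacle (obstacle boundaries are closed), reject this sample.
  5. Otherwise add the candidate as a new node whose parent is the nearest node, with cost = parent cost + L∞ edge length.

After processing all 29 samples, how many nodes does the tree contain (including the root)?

1. q=(28,38) nearest=0 d=38 new=(5,4) → add node 1 parent=0 cost=4
2. q=(11,36) nearest=1 d=32 new=(9,8) → add node 2 parent=1 cost=8
3. q=(0,1) nearest=0 d=1 new=(0,1) → add node 3 parent=0 cost=1
4. q=(23,21) nearest=2 d=14 new=(13,12) → add node 4 parent=2 cost=12
5. q=(21,18) nearest=4 d=8 new=(17,16) → add node 5 parent=4 cost=16
6. q=(19,41) nearest=5 d=25 new=(19,20) → add node 6 parent=5 cost=20
7. q=(3,30) nearest=5 d=14 new=(13,20) → add node 7 parent=5 cost=20
8. q=(23,43) nearest=6 d=23 new=(23,24) → add node 8 parent=6 cost=24
9. q=(1,30) nearest=7 d=12 new=(9,24) → add node 9 parent=7 cost=24
10. q=(17,38) nearest=8 d=14 new=(19,28) → blocked by [16,23]×[26,32], reject
11. q=(31,25) nearest=8 d=8 new=(27,25) → add node 10 parent=8 cost=28
12. q=(13,43) nearest=10 d=18 new=(23,29) → blocked by [16,23]×[26,32], reject
13. q=(8,22) nearest=9 d=2 new=(8,22) → add node 11 parent=9 cost=26
14. q=(27,43) nearest=10 d=18 new=(27,29) → add node 12 parent=10 cost=32
15. q=(8,9) nearest=2 d=1 new=(8,9) → add node 13 parent=2 cost=9
16. q=(15,27) nearest=9 d=6 new=(13,27) → add node 14 parent=9 cost=28
17. q=(21,43) nearest=12 d=14 new=(23,33) → add node 15 parent=12 cost=36
18. q=(13,28) nearest=14 d=1 new=(13,28) → add node 16 parent=14 cost=29
19. q=(30,11) nearest=6 d=11 new=(23,16) → add node 17 parent=6 cost=24
20. q=(31,10) nearest=17 d=8 new=(27,12) → add node 18 parent=17 cost=28
21. q=(29,17) nearest=18 d=5 new=(29,16) → add node 19 parent=18 cost=32
22. q=(16,10) nearest=4 d=3 new=(16,10) → add node 20 parent=4 cost=15
23. q=(8,12) nearest=13 d=3 new=(8,12) → add node 21 parent=13 cost=12
24. q=(30,2) nearest=18 d=10 new=(30,8) → add node 22 parent=18 cost=32
25. q=(26,17) nearest=17 d=3 new=(26,17) → add node 23 parent=17 cost=27
26. q=(17,4) nearest=20 d=6 new=(17,6) → add node 24 parent=20 cost=19
27. q=(32,5) nearest=22 d=3 new=(32,5) → add node 25 parent=22 cost=35
28. q=(25,29) nearest=12 d=2 new=(25,29) → add node 26 parent=12 cost=34
29. q=(14,3) nearest=24 d=3 new=(14,3) → add node 27 parent=24 cost=22

Node count: 28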